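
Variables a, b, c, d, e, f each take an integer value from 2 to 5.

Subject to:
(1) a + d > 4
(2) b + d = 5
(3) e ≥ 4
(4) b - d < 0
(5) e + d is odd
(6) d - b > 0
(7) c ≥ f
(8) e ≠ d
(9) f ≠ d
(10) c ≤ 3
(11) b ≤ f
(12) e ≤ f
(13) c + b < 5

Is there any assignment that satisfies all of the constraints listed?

Unsatisfiable

From constraints 3 and 12: f ≥ e and e ≥ 4, so f ≥ 4. From constraints 7 and 10: f ≤ c and c ≤ 3, so f ≤ 3. But 3 < 4, so no value of f works.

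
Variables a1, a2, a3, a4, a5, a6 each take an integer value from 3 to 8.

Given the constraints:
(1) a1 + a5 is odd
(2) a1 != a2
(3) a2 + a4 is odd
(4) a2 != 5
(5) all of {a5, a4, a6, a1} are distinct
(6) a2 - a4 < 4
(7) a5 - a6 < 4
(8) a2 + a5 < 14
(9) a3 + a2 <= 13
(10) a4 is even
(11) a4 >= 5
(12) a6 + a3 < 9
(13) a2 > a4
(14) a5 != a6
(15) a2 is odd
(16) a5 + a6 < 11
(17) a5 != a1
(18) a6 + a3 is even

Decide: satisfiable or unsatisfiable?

Satisfiable

The assignment a1 = 8, a2 = 7, a3 = 5, a4 = 6, a5 = 5, a6 = 3 works:
  constraint 6 holds since a2 - a4 = 1.
  constraint 7 holds since a5 - a6 = 2.
  constraint 8 holds since a2 + a5 = 12.
The rest check out directly.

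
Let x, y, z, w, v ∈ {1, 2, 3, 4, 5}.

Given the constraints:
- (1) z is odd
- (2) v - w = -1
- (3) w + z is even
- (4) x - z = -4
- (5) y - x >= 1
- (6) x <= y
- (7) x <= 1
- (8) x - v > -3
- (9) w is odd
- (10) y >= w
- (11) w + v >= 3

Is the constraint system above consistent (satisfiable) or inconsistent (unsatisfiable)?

Try x = 1, y = 3, z = 5, w = 3, v = 2.
Check constraint 2: v - w = -1; constraint 4: x - z = -4; constraint 5: y - x = 2. The remaining constraints are straightforward to verify.

Satisfiable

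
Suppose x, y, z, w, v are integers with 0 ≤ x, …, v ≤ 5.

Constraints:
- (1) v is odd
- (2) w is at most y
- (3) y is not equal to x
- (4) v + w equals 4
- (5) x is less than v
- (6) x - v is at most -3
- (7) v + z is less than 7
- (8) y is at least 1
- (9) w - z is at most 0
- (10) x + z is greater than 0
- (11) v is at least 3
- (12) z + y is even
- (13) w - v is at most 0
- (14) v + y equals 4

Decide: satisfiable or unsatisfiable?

The assignment x = 0, y = 1, z = 1, w = 1, v = 3 works:
  constraint 4 holds since v + w = 4.
  constraint 6 holds since x - v = -3.
The rest check out directly.

Satisfiable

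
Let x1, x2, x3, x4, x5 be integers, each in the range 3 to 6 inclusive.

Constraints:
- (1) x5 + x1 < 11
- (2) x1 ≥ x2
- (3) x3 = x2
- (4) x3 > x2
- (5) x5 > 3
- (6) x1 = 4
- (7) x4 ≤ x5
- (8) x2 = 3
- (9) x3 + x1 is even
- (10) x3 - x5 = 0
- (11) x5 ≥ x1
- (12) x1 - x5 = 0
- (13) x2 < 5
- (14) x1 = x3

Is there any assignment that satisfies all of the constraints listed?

Unsatisfiable

Constraint 6 fixes x1 = 4 and constraint 8 fixes x2 = 3. Constraints 3 and 14 give x1 = x3 = x2, so x1 = x2. But 4 ≠ 3 — contradiction.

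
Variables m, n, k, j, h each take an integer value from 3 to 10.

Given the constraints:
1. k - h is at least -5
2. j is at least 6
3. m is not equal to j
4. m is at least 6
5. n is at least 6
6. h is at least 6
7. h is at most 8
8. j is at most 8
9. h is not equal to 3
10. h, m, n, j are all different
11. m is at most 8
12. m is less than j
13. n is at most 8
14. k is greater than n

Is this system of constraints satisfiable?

Constraints 2, 4, 5, 6, 7, 8, 11, and 13 confine each of h, m, n, j to the 3 values {6, …, 8}.
Constraint 10 requires all 4 of them to be distinct, but only 3 values are available — impossible by the pigeonhole principle.

Unsatisfiable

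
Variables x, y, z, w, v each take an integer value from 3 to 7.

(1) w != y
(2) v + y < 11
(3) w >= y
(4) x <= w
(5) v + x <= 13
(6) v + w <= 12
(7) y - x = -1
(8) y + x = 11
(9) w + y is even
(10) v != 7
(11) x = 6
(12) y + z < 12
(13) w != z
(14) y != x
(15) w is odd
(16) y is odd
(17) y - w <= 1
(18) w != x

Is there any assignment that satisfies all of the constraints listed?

Satisfiable

Try x = 6, y = 5, z = 6, w = 7, v = 4.
Check constraint 2: v + y = 9; constraint 5: v + x = 10. The remaining constraints are straightforward to verify.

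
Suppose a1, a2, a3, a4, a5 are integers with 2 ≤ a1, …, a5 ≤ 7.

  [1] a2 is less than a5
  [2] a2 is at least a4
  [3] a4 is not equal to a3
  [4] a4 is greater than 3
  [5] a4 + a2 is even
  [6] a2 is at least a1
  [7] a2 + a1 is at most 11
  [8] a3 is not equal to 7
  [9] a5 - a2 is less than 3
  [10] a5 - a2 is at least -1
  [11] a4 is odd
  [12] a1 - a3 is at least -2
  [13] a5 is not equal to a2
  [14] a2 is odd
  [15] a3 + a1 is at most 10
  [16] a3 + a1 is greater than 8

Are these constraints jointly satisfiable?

One satisfying assignment is a1 = 5, a2 = 5, a3 = 4, a4 = 5, a5 = 7.
For the less obvious constraints — constraint 7: a2 + a1 = 10; constraint 9: a5 - a2 = 2 — and the others hold by inspection.

Satisfiable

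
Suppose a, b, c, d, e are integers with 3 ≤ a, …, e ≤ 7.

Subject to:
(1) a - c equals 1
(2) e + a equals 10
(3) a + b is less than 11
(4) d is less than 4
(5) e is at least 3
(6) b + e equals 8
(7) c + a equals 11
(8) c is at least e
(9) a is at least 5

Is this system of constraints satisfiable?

Satisfiable

One satisfying assignment is a = 6, b = 4, c = 5, d = 3, e = 4.
For the less obvious constraints — constraint 1: a - c = 1; constraint 2: e + a = 10; constraint 3: a + b = 10 — and the others hold by inspection.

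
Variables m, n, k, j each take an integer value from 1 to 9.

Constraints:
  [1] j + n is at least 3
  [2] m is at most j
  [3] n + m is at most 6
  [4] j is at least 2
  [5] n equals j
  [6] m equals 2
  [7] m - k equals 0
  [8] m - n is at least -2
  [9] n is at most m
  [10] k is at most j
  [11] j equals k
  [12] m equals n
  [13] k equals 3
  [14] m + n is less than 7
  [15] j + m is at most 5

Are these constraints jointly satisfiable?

Unsatisfiable

Constraint 6 fixes m = 2 and constraint 13 fixes k = 3. Constraints 5, 11, and 12 give m = n = j = k, so m = k. But 2 ≠ 3 — contradiction.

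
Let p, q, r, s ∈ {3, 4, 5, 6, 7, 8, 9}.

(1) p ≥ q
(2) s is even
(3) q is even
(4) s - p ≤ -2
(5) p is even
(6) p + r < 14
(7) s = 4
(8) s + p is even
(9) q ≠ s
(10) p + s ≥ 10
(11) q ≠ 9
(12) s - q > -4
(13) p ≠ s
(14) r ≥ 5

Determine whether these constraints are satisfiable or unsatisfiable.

The assignment p = 6, q = 6, r = 6, s = 4 works:
  constraint 4 holds since s - p = -2.
  constraint 6 holds since p + r = 12.
  constraint 10 holds since p + s = 10.
The rest check out directly.

Satisfiable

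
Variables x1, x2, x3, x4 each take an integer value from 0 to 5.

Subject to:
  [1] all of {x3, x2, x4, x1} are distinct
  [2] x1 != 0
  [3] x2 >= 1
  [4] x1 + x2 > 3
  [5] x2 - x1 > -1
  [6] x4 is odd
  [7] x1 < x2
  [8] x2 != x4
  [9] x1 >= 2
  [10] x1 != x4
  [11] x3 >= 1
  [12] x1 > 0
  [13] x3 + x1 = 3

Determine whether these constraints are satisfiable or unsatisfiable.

Satisfiable

Setting (x1, x2, x3, x4) = (2, 4, 1, 3) satisfies everything: constraint 4: x1 + x2 = 6; constraint 5: x2 - x1 = 2, and the others follow.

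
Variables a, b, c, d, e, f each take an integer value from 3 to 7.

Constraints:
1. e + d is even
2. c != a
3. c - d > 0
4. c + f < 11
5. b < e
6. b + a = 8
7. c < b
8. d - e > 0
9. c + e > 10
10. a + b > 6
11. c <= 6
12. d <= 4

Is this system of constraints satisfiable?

Unsatisfiable

Constraints 3, 5, 7, and 8 give b < e, e < d, d < c, c < b. Chaining: b < e < d < c < b, which forces b < b — impossible.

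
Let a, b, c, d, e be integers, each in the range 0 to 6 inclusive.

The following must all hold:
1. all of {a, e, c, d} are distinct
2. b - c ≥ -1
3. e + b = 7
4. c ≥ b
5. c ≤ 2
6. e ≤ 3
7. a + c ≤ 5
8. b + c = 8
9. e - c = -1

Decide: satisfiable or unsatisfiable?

Unsatisfiable

From constraint 6: e ≤ 3. From constraints 4 and 5: b ≤ c ≤ 2. Hence e + b ≤ 5. But constraint 3 requires e + b = 7, and 7 > 5. Contradiction.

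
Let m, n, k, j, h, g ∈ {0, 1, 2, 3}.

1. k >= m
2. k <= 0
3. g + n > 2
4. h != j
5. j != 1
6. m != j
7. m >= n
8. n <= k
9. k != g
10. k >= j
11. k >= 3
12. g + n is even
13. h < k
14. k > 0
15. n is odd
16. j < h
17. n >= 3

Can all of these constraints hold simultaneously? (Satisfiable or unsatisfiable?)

From constraints 7 and 17: m ≥ n and n ≥ 3, so m ≥ 3. From constraints 1 and 2: m ≤ k and k ≤ 0, so m ≤ 0. But 0 < 3, so no value of m works.

Unsatisfiable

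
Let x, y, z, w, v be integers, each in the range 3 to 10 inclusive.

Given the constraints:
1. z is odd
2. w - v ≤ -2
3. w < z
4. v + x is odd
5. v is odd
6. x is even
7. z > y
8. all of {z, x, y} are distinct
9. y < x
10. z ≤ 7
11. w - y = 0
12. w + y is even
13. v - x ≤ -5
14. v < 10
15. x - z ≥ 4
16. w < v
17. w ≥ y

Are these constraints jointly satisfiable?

Try x = 10, y = 3, z = 5, w = 3, v = 5.
Check constraint 2: w - v = -2; constraint 11: w - y = 0; constraint 13: v - x = -5. The remaining constraints are straightforward to verify.

Satisfiable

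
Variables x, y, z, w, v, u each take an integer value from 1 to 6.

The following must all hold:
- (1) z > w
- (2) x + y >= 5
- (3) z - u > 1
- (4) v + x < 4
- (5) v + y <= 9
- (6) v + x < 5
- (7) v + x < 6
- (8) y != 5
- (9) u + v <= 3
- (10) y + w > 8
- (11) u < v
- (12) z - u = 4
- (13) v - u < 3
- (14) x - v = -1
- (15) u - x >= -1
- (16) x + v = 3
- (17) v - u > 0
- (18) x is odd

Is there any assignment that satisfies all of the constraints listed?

Satisfiable

The assignment x = 1, y = 6, z = 5, w = 4, v = 2, u = 1 works:
  constraint 2 holds since x + y = 7.
  constraint 3 holds since z - u = 4.
  constraint 4 holds since v + x = 3.
The rest check out directly.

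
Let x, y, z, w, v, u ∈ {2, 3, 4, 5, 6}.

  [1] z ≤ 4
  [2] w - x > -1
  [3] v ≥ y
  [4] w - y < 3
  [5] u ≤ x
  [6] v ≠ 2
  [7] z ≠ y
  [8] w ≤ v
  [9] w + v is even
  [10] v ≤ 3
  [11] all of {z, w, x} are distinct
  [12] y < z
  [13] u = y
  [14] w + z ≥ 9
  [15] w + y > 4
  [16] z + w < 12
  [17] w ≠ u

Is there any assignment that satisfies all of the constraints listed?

Unsatisfiable

From constraints 8 and 10: w ≤ v ≤ 3. From constraint 1: z ≤ 4. Hence w + z ≤ 7. But constraint 14 requires w + z ≥ 9, and 9 > 7. Contradiction.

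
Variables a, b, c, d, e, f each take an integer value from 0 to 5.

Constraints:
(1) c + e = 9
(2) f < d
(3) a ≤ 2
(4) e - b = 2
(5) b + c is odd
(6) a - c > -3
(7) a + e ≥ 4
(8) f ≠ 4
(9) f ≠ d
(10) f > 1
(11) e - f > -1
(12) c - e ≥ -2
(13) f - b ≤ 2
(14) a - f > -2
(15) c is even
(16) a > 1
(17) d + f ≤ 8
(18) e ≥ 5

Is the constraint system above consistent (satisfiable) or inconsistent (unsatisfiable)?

Satisfiable

The assignment a = 2, b = 3, c = 4, d = 4, e = 5, f = 3 works:
  constraint 1 holds since c + e = 9.
  constraint 4 holds since e - b = 2.
The rest check out directly.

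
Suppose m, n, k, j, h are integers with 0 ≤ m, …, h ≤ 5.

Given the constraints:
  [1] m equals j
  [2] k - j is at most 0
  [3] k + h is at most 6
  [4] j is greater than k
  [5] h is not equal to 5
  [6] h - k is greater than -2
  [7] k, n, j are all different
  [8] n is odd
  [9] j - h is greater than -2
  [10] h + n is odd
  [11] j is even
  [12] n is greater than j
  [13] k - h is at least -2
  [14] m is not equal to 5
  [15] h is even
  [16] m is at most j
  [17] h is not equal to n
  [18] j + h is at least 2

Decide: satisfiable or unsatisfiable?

One satisfying assignment is m = 2, n = 3, k = 1, j = 2, h = 2.
For the less obvious constraints — constraint 2: k - j = -1; constraint 3: k + h = 3; constraint 6: h - k = 1 — and the others hold by inspection.

Satisfiable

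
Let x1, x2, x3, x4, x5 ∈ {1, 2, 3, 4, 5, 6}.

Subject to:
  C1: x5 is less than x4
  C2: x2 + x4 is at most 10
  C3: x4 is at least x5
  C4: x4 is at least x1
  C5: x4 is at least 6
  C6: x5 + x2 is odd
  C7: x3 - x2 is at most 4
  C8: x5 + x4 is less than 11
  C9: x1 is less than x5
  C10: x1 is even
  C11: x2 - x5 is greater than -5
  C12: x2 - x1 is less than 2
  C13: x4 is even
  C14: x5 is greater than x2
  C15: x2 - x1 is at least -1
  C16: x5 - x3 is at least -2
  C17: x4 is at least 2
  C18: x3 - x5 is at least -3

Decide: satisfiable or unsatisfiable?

Satisfiable

The assignment x1 = 2, x2 = 1, x3 = 4, x4 = 6, x5 = 4 works:
  constraint 2 holds since x2 + x4 = 7.
  constraint 7 holds since x3 - x2 = 3.
The rest check out directly.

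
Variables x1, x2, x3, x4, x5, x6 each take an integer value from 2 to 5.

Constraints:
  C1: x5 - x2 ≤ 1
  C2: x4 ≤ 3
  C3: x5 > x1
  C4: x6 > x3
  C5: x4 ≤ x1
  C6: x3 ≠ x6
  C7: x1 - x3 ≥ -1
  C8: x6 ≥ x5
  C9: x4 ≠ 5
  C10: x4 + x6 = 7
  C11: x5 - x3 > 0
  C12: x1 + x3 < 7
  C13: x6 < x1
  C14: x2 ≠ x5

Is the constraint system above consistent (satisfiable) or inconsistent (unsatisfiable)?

Unsatisfiable

Constraints 3, 8, and 13 give x5 ≤ x6, x6 < x1, x1 < x5. Chaining: x5 ≤ x6 < x1 < x5, which forces x5 < x5 — impossible.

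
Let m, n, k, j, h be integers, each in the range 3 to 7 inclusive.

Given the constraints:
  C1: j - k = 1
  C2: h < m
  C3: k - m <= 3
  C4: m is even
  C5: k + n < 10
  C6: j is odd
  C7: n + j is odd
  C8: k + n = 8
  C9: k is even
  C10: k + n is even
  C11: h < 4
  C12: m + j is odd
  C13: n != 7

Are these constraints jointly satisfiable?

Satisfiable

One satisfying assignment is m = 4, n = 4, k = 4, j = 5, h = 3.
For the less obvious constraints — constraint 1: j - k = 1; constraint 3: k - m = 0; constraint 5: k + n = 8 — and the others hold by inspection.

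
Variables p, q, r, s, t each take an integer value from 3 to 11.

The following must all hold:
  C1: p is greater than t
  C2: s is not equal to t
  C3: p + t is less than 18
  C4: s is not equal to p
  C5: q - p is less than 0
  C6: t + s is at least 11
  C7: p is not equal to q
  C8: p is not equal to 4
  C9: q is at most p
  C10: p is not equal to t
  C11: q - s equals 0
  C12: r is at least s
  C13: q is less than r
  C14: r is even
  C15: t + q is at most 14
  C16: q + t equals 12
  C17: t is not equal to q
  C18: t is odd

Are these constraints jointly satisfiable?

Setting (p, q, r, s, t) = (8, 5, 8, 5, 7) satisfies everything: constraint 3: p + t = 15; constraint 5: q - p = -3, and the others follow.

Satisfiable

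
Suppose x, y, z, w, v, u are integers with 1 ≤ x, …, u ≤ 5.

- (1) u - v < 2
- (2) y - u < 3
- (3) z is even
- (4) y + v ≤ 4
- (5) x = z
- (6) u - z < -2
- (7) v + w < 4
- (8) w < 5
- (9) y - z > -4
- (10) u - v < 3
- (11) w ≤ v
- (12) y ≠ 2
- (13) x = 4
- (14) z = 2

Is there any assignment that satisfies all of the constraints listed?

Constraint 13 fixes x = 4 and constraint 14 fixes z = 2, but constraint 5 requires x = z. Since 4 ≠ 2, contradiction.

Unsatisfiable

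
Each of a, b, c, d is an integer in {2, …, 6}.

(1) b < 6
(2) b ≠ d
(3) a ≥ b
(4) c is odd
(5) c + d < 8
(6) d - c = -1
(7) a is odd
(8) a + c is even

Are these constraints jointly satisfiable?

Setting (a, b, c, d) = (5, 5, 3, 2) satisfies everything: constraint 5: c + d = 5; constraint 6: d - c = -1, and the others follow.

Satisfiable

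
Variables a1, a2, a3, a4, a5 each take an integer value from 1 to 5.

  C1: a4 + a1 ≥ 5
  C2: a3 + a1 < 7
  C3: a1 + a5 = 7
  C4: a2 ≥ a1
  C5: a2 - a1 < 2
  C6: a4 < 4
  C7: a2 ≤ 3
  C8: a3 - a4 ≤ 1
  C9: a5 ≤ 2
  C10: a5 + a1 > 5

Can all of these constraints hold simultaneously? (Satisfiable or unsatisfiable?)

From constraints 4 and 7: a1 ≤ a2 ≤ 3. From constraint 9: a5 ≤ 2. Hence a1 + a5 ≤ 5. But constraint 3 requires a1 + a5 = 7, and 7 > 5. Contradiction.

Unsatisfiable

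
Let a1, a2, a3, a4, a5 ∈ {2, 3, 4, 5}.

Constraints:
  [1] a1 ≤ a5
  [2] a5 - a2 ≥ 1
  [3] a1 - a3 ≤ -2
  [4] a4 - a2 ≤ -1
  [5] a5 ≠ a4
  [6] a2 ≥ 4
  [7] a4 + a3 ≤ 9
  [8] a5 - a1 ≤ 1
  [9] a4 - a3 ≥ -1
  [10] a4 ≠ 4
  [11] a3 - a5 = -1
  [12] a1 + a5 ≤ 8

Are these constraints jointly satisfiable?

Constraints 2, 3, 4, 8, and 9 give a4 − a3 ≥ -1, a3 − a1 ≥ 2, a1 − a5 ≥ -1, a5 − a2 ≥ 1, a2 − a4 ≥ 1.
Adding all 5 inequalities: the left sides telescope to 0, and the right sides sum to (-1) + 2 + (-1) + 1 + 1 = 2. So 0 ≥ 2, which is false.

Unsatisfiable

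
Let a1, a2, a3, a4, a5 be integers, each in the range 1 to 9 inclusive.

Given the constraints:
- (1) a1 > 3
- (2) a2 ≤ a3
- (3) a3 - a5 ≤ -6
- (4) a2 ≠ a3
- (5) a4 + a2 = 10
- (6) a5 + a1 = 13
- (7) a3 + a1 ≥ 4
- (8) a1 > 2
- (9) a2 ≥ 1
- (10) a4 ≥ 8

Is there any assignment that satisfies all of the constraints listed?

Satisfiable

Take a1 = 4, a2 = 1, a3 = 2, a4 = 9, a5 = 9. Then constraint 3: a3 - a5 = -7; constraint 5: a4 + a2 = 10; constraint 6: a5 + a1 = 13, and every other listed constraint is also met.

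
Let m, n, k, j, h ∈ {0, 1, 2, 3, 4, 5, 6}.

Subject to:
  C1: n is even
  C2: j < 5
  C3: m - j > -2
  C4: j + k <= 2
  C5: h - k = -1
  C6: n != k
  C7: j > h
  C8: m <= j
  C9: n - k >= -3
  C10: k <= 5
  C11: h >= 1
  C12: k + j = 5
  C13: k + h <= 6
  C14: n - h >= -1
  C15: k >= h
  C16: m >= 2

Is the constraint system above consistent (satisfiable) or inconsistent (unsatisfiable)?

From constraints 8 and 16: j ≥ m ≥ 2. From constraints 11 and 15: k ≥ h ≥ 1. Hence j + k ≥ 3. But constraint 4 requires j + k ≤ 2, and 2 < 3. Contradiction.

Unsatisfiable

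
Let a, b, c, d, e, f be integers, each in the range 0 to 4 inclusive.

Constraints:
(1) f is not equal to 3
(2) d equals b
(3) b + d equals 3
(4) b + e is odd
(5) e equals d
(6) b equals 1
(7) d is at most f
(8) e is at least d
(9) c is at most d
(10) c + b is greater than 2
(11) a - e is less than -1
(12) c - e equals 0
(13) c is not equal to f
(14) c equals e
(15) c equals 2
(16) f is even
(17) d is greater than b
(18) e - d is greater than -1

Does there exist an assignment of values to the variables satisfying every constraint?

Constraint 15 fixes c = 2 and constraint 6 fixes b = 1. Constraints 2, 5, and 14 give c = e = d = b, so c = b. But 2 ≠ 1 — contradiction.

Unsatisfiable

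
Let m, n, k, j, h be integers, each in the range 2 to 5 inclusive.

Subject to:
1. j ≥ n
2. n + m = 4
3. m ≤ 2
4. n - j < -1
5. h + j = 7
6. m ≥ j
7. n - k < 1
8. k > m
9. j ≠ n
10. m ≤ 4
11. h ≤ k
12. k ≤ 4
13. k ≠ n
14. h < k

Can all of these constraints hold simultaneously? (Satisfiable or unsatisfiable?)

Unsatisfiable

From constraints 11 and 12: h ≤ k ≤ 4. From constraints 3 and 6: j ≤ m ≤ 2. Hence h + j ≤ 6. But constraint 5 requires h + j = 7, and 7 > 6. Contradiction.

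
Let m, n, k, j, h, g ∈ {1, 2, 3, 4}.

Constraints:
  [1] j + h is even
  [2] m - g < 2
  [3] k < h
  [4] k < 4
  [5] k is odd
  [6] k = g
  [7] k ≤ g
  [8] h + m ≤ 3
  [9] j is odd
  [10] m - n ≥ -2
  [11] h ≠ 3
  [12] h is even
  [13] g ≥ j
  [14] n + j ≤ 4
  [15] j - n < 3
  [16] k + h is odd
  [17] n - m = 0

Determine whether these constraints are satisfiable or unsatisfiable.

Constraint 9 makes j odd and constraint 12 makes h even, so j + h must be odd. Constraint 1 says j + h is even — contradiction.

Unsatisfiable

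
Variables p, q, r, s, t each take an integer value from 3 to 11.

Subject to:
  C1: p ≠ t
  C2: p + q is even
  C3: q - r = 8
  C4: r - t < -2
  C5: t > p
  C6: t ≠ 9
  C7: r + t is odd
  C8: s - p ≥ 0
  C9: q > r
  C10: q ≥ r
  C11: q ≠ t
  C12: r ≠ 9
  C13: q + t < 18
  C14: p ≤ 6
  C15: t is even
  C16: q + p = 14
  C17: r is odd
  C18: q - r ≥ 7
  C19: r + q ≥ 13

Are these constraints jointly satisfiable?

Satisfiable

The assignment p = 3, q = 11, r = 3, s = 4, t = 6 works:
  constraint 3 holds since q - r = 8.
  constraint 4 holds since r - t = -3.
  constraint 8 holds since s - p = 1.
The rest check out directly.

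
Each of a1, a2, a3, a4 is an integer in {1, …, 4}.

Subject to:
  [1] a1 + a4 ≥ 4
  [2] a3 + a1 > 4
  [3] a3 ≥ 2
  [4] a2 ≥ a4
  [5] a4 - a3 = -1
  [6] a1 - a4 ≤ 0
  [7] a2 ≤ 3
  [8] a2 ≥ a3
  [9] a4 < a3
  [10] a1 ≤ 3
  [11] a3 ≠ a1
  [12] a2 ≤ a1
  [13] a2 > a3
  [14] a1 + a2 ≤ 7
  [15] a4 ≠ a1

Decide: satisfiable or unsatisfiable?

Unsatisfiable

Constraints 6, 8, 9, and 12 give a1 ≤ a4, a4 < a3, a3 ≤ a2, a2 ≤ a1. Chaining: a1 ≤ a4 < a3 ≤ a2 ≤ a1, which forces a1 < a1 — impossible.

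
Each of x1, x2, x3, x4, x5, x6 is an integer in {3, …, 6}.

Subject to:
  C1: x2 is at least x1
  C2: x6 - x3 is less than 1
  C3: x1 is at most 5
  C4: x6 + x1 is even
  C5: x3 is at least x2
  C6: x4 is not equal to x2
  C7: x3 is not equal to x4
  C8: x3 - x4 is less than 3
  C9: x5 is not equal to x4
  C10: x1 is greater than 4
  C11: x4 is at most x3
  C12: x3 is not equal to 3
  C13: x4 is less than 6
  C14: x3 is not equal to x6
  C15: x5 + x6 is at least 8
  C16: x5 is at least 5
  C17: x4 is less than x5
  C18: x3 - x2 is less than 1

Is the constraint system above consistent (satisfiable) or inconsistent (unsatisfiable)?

One satisfying assignment is x1 = 5, x2 = 5, x3 = 5, x4 = 3, x5 = 5, x6 = 3.
For the less obvious constraints — constraint 2: x6 - x3 = -2; constraint 8: x3 - x4 = 2; constraint 15: x5 + x6 = 8 — and the others hold by inspection.

Satisfiable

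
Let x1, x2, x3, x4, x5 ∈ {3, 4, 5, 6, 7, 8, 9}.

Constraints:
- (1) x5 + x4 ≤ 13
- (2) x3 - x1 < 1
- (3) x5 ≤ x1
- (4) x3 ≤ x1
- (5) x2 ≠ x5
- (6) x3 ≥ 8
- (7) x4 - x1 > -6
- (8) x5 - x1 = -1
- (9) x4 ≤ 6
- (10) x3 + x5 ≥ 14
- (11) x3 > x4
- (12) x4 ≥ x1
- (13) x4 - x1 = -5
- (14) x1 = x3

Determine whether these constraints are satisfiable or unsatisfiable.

From constraints 4 and 6: x1 ≥ x3 and x3 ≥ 8, so x1 ≥ 8. From constraints 9 and 12: x1 ≤ x4 and x4 ≤ 6, so x1 ≤ 6. But 6 < 8, so no value of x1 works.

Unsatisfiable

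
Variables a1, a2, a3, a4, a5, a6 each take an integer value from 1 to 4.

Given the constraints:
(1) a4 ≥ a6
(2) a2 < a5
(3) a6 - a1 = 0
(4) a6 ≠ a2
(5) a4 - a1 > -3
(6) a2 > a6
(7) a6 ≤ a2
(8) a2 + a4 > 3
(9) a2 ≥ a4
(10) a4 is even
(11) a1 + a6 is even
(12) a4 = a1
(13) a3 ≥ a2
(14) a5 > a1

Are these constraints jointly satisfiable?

Satisfiable

Try a1 = 2, a2 = 3, a3 = 3, a4 = 2, a5 = 4, a6 = 2.
Check constraint 3: a6 - a1 = 0; constraint 5: a4 - a1 = 0. The remaining constraints are straightforward to verify.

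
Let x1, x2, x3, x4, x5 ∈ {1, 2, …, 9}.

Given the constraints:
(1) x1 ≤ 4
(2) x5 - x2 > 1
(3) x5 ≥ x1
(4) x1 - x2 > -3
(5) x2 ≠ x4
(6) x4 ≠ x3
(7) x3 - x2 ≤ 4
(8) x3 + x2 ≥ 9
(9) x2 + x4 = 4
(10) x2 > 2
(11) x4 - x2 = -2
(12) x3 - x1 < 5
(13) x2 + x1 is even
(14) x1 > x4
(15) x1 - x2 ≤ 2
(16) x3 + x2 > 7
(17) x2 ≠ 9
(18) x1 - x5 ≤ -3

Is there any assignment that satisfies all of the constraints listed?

Satisfiable

Setting (x1, x2, x3, x4, x5) = (3, 3, 6, 1, 7) satisfies everything: constraint 2: x5 - x2 = 4; constraint 4: x1 - x2 = 0; constraint 7: x3 - x2 = 3, and the others follow.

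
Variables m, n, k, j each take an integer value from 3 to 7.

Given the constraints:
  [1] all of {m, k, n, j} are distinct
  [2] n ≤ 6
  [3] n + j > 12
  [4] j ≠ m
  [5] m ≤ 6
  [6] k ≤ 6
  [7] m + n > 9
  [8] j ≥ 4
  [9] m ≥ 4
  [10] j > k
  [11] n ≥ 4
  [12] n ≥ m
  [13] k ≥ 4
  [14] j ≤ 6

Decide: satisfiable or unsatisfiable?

Unsatisfiable

Constraints 2, 5, 6, 8, 9, 11, 13, and 14 confine each of m, k, n, j to the 3 values {4, …, 6}.
Constraint 1 requires all 4 of them to be distinct, but only 3 values are available — impossible by the pigeonhole principle.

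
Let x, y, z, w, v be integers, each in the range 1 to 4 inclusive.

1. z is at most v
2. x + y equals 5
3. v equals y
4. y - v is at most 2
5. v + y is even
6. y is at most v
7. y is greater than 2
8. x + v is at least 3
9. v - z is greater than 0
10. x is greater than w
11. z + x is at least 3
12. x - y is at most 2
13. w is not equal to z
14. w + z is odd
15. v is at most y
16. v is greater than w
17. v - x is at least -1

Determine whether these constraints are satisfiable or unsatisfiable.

Satisfiable

One satisfying assignment is x = 2, y = 3, z = 2, w = 1, v = 3.
For the less obvious constraints — constraint 2: x + y = 5; constraint 4: y - v = 0; constraint 8: x + v = 5 — and the others hold by inspection.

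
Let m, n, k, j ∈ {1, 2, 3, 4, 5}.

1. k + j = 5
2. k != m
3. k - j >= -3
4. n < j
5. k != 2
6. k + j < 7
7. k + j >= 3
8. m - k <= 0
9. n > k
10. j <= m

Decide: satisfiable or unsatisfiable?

Unsatisfiable

Constraints 4, 8, 9, and 10 give n < j, j ≤ m, m ≤ k, k < n. Chaining: n < j ≤ m ≤ k < n, which forces n < n — impossible.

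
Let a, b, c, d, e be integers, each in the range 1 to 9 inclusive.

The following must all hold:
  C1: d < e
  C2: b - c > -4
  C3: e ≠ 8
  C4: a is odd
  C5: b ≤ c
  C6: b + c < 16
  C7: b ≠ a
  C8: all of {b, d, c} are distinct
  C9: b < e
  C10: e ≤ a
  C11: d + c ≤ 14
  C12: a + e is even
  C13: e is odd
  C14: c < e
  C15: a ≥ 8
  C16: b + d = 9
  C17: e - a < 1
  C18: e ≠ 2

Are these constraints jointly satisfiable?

Satisfiable

One satisfying assignment is a = 9, b = 5, c = 8, d = 4, e = 9.
For the less obvious constraints — constraint 2: b - c = -3; constraint 6: b + c = 13 — and the others hold by inspection.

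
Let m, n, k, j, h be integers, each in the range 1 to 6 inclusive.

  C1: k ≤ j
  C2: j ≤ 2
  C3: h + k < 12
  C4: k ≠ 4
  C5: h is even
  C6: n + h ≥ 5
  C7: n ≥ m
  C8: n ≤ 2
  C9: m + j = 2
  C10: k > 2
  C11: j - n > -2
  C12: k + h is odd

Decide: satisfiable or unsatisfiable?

Unsatisfiable

From constraint 10: k ≥ 3. From constraints 1 and 2: k ≤ j and j ≤ 2, so k ≤ 2. But 2 < 3, so no value of k works.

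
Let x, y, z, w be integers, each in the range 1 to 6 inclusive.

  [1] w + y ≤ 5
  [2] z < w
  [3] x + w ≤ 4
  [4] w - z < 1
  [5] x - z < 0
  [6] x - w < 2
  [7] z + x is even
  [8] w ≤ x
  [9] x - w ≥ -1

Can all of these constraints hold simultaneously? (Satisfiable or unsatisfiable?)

Unsatisfiable

Constraints 2, 5, and 8 give z < w, w ≤ x, x < z. Chaining: z < w ≤ x < z, which forces z < z — impossible.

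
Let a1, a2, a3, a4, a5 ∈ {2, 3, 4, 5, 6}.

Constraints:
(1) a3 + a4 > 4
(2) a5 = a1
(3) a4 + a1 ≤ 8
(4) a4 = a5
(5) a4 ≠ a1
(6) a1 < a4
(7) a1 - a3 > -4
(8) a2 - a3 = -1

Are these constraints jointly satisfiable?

From constraints 2 and 4, a4 = a5 = a1, so a4 = a1. But constraint 5 says a4 ≠ a1. Contradiction.

Unsatisfiable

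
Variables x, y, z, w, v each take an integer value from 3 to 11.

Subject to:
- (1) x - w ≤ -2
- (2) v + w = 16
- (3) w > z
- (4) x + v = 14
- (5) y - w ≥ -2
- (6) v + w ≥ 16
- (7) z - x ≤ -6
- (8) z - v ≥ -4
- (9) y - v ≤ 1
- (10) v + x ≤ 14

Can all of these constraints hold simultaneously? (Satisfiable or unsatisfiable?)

Constraints 1, 5, 7, 8, and 9 give y − w ≥ -2, w − x ≥ 2, x − z ≥ 6, z − v ≥ -4, v − y ≥ -1.
Adding all 5 inequalities: the left sides telescope to 0, and the right sides sum to (-2) + 2 + 6 + (-4) + (-1) = 1. So 0 ≥ 1, which is false.

Unsatisfiable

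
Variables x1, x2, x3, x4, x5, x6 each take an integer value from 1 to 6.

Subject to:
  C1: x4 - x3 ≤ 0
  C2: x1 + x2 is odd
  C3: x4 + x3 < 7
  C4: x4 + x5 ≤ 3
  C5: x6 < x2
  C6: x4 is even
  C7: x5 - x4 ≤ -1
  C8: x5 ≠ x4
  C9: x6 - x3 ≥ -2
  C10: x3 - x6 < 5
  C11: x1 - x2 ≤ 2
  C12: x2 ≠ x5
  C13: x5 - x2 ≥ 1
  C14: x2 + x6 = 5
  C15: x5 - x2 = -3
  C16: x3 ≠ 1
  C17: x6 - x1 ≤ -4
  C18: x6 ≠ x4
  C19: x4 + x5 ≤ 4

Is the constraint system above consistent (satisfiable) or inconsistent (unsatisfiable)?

Unsatisfiable

Constraints 1, 7, 9, 11, 13, and 17 give x1 − x6 ≥ 4, x6 − x3 ≥ -2, x3 − x4 ≥ 0, x4 − x5 ≥ 1, x5 − x2 ≥ 1, x2 − x1 ≥ -2.
Adding all 6 inequalities: the left sides telescope to 0, and the right sides sum to 4 + (-2) + 0 + 1 + 1 + (-2) = 2. So 0 ≥ 2, which is false.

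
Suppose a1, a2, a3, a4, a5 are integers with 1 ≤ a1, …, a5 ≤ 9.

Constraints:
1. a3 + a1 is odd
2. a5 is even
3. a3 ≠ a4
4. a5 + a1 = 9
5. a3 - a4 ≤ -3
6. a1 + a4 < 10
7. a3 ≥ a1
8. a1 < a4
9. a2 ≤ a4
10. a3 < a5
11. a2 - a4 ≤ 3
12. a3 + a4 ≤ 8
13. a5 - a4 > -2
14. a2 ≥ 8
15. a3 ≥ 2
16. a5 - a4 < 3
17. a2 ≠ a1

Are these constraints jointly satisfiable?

From constraint 15: a3 ≥ 2. From constraints 9 and 14: a4 ≥ a2 ≥ 8. Hence a3 + a4 ≥ 10. But constraint 12 requires a3 + a4 ≤ 8, and 8 < 10. Contradiction.

Unsatisfiable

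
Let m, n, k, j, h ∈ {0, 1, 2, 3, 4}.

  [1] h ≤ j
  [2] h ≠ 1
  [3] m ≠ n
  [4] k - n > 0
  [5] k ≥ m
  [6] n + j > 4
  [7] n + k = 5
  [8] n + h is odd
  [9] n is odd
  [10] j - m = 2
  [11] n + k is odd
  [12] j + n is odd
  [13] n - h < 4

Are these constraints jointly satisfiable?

Try m = 2, n = 1, k = 4, j = 4, h = 0.
Check constraint 4: k - n = 3; constraint 6: n + j = 5. The remaining constraints are straightforward to verify.

Satisfiable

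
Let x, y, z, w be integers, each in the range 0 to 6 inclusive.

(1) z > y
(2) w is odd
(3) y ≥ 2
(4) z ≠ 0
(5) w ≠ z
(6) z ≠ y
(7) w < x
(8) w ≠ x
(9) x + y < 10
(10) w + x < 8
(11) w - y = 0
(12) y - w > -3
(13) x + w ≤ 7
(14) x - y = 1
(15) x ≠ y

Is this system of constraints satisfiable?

Satisfiable

Setting (x, y, z, w) = (4, 3, 4, 3) satisfies everything: constraint 9: x + y = 7; constraint 10: w + x = 7; constraint 11: w - y = 0, and the others follow.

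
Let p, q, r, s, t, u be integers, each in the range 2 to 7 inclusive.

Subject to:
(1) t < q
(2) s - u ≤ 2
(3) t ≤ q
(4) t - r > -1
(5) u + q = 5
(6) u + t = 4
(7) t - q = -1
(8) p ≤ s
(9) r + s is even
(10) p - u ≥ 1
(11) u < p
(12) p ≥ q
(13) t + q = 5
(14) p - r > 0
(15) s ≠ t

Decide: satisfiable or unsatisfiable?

Setting (p, q, r, s, t, u) = (3, 3, 2, 4, 2, 2) satisfies everything: constraint 2: s - u = 2; constraint 4: t - r = 0; constraint 5: u + q = 5, and the others follow.

Satisfiable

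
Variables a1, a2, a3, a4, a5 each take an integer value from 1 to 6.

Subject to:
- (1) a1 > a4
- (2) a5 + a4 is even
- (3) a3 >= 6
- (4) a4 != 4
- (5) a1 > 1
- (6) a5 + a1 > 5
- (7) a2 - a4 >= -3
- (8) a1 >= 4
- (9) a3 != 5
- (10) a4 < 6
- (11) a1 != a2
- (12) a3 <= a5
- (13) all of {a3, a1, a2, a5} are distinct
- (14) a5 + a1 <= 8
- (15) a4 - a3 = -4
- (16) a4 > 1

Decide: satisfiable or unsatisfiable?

From constraints 3 and 12: a5 ≥ a3 ≥ 6. From constraint 8: a1 ≥ 4. Hence a5 + a1 ≥ 10. But constraint 14 requires a5 + a1 ≤ 8, and 8 < 10. Contradiction.

Unsatisfiable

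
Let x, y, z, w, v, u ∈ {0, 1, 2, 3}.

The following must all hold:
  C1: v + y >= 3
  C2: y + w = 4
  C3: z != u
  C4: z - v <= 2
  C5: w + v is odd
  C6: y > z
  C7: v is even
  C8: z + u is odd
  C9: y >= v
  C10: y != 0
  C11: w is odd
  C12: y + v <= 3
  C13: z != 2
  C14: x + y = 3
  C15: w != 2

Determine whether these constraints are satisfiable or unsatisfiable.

Setting (x, y, z, w, v, u) = (0, 3, 0, 1, 0, 3) satisfies everything: constraint 1: v + y = 3; constraint 2: y + w = 4, and the others follow.

Satisfiable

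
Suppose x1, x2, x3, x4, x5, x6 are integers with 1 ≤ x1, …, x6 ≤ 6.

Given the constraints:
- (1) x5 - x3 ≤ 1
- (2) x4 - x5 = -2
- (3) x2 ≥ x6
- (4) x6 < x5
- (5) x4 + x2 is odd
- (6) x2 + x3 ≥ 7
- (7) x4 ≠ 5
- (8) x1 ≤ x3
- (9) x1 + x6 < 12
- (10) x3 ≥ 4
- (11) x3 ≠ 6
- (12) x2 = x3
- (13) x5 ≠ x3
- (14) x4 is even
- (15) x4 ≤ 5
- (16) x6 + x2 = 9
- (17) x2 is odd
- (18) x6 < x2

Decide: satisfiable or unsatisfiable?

Satisfiable

Try x1 = 5, x2 = 5, x3 = 5, x4 = 4, x5 = 6, x6 = 4.
Check constraint 1: x5 - x3 = 1; constraint 2: x4 - x5 = -2. The remaining constraints are straightforward to verify.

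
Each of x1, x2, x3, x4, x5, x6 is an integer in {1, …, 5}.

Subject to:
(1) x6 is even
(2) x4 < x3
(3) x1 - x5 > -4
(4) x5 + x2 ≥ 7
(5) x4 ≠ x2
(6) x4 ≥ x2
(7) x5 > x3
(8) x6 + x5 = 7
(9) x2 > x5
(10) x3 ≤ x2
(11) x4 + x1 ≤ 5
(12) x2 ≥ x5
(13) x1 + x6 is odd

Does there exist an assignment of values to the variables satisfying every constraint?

Constraints 2, 6, 7, and 9 give x3 < x5, x5 < x2, x2 ≤ x4, x4 < x3. Chaining: x3 < x5 < x2 ≤ x4 < x3, which forces x3 < x3 — impossible.

Unsatisfiable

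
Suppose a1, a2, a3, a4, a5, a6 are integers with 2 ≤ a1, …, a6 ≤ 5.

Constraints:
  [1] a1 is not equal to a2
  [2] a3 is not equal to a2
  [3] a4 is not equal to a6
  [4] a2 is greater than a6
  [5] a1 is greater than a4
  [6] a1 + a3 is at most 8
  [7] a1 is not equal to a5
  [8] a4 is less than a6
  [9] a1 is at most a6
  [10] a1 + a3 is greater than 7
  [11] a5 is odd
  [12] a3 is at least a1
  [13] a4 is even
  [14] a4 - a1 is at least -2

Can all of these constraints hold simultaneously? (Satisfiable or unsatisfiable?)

One satisfying assignment is a1 = 4, a2 = 5, a3 = 4, a4 = 2, a5 = 3, a6 = 4.
For the less obvious constraints — constraint 6: a1 + a3 = 8; constraint 10: a1 + a3 = 8; constraint 14: a4 - a1 = -2 — and the others hold by inspection.

Satisfiable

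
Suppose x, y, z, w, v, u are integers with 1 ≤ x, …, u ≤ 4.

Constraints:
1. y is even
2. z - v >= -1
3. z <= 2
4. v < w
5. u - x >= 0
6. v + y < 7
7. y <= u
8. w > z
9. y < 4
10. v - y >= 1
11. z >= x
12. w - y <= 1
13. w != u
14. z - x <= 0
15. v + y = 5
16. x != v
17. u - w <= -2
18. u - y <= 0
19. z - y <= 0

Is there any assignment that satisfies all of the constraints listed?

Unsatisfiable

Constraints 2, 5, 10, 12, 14, and 17 give z − v ≥ -1, v − y ≥ 1, y − w ≥ -1, w − u ≥ 2, u − x ≥ 0, x − z ≥ 0.
Adding all 6 inequalities: the left sides telescope to 0, and the right sides sum to (-1) + 1 + (-1) + 2 + 0 + 0 = 1. So 0 ≥ 1, which is false.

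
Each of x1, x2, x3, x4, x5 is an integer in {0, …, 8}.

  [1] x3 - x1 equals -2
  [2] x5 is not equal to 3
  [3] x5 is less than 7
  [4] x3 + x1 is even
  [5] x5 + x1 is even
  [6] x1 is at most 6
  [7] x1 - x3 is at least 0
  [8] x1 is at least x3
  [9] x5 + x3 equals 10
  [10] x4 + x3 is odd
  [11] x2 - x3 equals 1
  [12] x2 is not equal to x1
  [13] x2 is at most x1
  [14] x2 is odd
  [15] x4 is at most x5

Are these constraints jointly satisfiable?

Setting (x1, x2, x3, x4, x5) = (6, 5, 4, 1, 6) satisfies everything: constraint 1: x3 - x1 = -2; constraint 7: x1 - x3 = 2; constraint 9: x5 + x3 = 10, and the others follow.

Satisfiable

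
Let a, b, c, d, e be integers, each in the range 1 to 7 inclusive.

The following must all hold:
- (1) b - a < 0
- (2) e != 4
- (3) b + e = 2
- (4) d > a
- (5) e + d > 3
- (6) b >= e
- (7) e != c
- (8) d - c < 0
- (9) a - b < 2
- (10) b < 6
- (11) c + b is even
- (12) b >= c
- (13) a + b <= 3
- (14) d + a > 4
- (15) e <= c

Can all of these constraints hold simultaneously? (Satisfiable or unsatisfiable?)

Unsatisfiable

Constraints 1, 4, 8, and 12 give a < d, d < c, c ≤ b, b < a. Chaining: a < d < c ≤ b < a, which forces a < a — impossible.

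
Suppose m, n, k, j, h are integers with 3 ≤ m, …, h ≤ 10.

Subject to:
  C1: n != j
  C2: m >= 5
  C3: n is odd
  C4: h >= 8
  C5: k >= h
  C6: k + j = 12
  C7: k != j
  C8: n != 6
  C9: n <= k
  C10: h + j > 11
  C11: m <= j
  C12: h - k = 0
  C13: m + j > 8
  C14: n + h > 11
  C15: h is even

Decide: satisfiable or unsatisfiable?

Unsatisfiable

From constraints 4 and 5: k ≥ h ≥ 8. From constraints 2 and 11: j ≥ m ≥ 5. Hence k + j ≥ 13. But constraint 6 requires k + j = 12, and 12 < 13. Contradiction.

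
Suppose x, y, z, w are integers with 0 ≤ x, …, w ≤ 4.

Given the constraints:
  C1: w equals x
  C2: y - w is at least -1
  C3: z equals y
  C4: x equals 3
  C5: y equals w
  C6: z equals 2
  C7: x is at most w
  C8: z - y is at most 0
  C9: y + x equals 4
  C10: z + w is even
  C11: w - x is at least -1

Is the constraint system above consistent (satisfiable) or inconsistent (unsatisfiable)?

Unsatisfiable

Constraint 6 fixes z = 2 and constraint 4 fixes x = 3. Constraints 1, 3, and 5 give z = y = w = x, so z = x. But 2 ≠ 3 — contradiction.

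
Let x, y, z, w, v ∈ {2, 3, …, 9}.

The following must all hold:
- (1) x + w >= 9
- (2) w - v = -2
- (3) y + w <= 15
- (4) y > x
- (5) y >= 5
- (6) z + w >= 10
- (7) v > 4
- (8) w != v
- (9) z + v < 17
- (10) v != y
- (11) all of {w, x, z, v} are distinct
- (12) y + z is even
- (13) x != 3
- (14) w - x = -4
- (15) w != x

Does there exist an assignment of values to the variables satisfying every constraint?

Satisfiable

Take x = 7, y = 9, z = 9, w = 3, v = 5. Then constraint 1: x + w = 10; constraint 2: w - v = -2; constraint 3: y + w = 12, and every other listed constraint is also met.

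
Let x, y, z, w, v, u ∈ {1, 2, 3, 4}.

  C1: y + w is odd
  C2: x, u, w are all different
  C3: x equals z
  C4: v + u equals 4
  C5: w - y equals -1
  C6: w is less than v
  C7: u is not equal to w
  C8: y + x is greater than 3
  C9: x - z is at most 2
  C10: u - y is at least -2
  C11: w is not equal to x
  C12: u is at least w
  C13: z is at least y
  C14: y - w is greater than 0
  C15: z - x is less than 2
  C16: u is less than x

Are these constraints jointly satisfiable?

Try x = 3, y = 2, z = 3, w = 1, v = 2, u = 2.
Check constraint 4: v + u = 4; constraint 5: w - y = -1. The remaining constraints are straightforward to verify.

Satisfiable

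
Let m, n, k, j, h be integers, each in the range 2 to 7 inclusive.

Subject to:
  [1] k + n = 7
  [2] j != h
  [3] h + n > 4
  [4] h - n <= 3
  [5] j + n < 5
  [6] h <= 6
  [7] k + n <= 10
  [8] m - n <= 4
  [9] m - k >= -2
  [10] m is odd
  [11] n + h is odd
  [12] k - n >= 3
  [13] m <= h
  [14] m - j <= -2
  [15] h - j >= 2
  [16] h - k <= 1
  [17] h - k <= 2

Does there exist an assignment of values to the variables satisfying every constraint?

Unsatisfiable

Constraints 4, 9, 12, 14, and 15 give m − k ≥ -2, k − n ≥ 3, n − h ≥ -3, h − j ≥ 2, j − m ≥ 2.
Adding all 5 inequalities: the left sides telescope to 0, and the right sides sum to (-2) + 3 + (-3) + 2 + 2 = 2. So 0 ≥ 2, which is false.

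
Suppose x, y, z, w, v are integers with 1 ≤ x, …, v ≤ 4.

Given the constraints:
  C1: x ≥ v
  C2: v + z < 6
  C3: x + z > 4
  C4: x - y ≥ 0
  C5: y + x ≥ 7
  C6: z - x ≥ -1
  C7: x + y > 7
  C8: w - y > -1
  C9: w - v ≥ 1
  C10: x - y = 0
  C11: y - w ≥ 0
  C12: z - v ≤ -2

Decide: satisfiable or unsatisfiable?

Unsatisfiable

Constraints 4, 6, 9, 11, and 12 give y − w ≥ 0, w − v ≥ 1, v − z ≥ 2, z − x ≥ -1, x − y ≥ 0.
Adding all 5 inequalities: the left sides telescope to 0, and the right sides sum to 0 + 1 + 2 + (-1) + 0 = 2. So 0 ≥ 2, which is false.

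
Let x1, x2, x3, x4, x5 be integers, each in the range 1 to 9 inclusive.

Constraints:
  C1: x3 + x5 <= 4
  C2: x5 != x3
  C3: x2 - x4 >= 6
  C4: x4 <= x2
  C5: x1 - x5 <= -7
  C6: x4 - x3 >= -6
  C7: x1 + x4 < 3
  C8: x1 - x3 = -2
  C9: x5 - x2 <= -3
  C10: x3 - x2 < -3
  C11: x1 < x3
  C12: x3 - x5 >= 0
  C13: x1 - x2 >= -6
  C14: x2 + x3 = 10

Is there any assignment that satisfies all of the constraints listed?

Unsatisfiable

Constraints 3, 5, 6, 12, and 13 give x5 − x1 ≥ 7, x1 − x2 ≥ -6, x2 − x4 ≥ 6, x4 − x3 ≥ -6, x3 − x5 ≥ 0.
Adding all 5 inequalities: the left sides telescope to 0, and the right sides sum to 7 + (-6) + 6 + (-6) + 0 = 1. So 0 ≥ 1, which is false.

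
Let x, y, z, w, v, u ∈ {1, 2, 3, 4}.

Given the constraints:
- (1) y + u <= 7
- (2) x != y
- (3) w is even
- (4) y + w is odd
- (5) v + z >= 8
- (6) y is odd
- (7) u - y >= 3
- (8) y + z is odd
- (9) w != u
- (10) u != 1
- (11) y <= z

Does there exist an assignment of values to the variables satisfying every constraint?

Take x = 3, y = 1, z = 4, w = 2, v = 4, u = 4. Then constraint 1: y + u = 5; constraint 5: v + z = 8, and every other listed constraint is also met.

Satisfiable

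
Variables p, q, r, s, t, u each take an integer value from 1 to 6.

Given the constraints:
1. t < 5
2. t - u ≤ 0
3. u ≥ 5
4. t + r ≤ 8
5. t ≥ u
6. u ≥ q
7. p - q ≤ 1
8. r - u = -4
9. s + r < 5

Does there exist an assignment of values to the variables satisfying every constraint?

From constraints 3 and 5: t ≥ u and u ≥ 5, so t ≥ 5. From constraint 1: t ≤ 4. But 4 < 5, so no value of t works.

Unsatisfiable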